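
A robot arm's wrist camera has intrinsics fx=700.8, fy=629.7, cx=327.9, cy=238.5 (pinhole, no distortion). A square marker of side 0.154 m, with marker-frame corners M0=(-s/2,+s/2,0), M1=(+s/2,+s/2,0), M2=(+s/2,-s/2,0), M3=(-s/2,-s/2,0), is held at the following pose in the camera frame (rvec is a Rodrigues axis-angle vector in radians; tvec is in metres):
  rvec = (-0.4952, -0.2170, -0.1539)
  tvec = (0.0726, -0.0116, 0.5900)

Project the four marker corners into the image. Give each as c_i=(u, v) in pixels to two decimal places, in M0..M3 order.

c0=(345.56, 311.90) c1=(526.01, 291.30) c2=(471.28, 154.63) c3=(308.23, 164.43)

Intrinsics K: fx=700.8, fy=629.7, cx=327.9, cy=238.5
Marker side s = 0.154 m; corners in marker frame (Z=0):
  M0 = (-0.0770, +0.0770, 0)
  M1 = (+0.0770, +0.0770, 0)
  M2 = (+0.0770, -0.0770, 0)
  M3 = (-0.0770, -0.0770, 0)
rvec = (-0.4952, -0.2170, -0.1539), |rvec| = θ = 0.56214 rad = 32.208°
Rodrigues: sinθ=0.53299, 1−cosθ=0.15388; R = I + sinθ·[k]× + (1−cosθ)·[k]×²:
    [+0.96553 +0.19825 -0.16864]
    [-0.09359 +0.86905 +0.48579]
    [+0.24286 -0.45327 +0.85765]
t = (0.0726, -0.0116, 0.5900) m
M0: Pc = R·M0+t = (+0.01352, +0.06252, +0.53640); u = 700.8·(+0.01352)/0.53640 + 327.9 = 345.5626, v = 629.7·(+0.06252)/0.53640 + 238.5 = 311.8989
M1: Pc = R·M1+t = (+0.16221, +0.04811, +0.57380); u = 700.8·(+0.16221)/0.57380 + 327.9 = 526.0144, v = 629.7·(+0.04811)/0.57380 + 238.5 = 291.2972
M2: Pc = R·M2+t = (+0.13168, -0.08572, +0.64360); u = 700.8·(+0.13168)/0.64360 + 327.9 = 471.2836, v = 629.7·(-0.08572)/0.64360 + 238.5 = 154.6282
M3: Pc = R·M3+t = (-0.01701, -0.07131, +0.60620); u = 700.8·(-0.01701)/0.60620 + 327.9 = 308.2338, v = 629.7·(-0.07131)/0.60620 + 238.5 = 164.4255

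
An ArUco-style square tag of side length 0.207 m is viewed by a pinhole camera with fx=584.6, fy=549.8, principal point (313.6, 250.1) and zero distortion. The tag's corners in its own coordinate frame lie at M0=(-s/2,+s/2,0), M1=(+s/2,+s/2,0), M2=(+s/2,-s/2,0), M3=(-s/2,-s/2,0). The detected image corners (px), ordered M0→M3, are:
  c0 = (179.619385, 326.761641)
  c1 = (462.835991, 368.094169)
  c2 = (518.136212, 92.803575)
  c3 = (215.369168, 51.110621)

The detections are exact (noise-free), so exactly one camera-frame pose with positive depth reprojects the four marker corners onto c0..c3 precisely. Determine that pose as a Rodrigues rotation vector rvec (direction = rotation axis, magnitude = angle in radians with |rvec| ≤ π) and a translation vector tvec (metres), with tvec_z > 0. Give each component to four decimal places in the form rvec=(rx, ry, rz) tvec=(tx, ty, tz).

rvec=(0.1281, 0.0266, 0.1497) tvec=(0.0203, -0.0268, 0.4091)

Intrinsics K: fx=584.6, fy=549.8, cx=313.6, cy=250.1
Marker side s = 0.207 m; corners in marker frame (Z=0):
  M0 = (-0.1035, +0.1035, 0)
  M1 = (+0.1035, +0.1035, 0)
  M2 = (+0.1035, -0.1035, 0)
  M3 = (-0.1035, -0.1035, 0)
Detected image corners:
  c0 = (179.619385, 326.761641) px
  c1 = (462.835991, 368.094169) px
  c2 = (518.136212, 92.803575) px
  c3 = (215.369168, 51.110621) px
Planar DLT: solve 8×8 A·h = b for H (H[2,2]=1):
  H  [+1399.67190 -111.04666 +342.61981]
  H  [+191.85796 +1397.03009 +214.10767]
  H  [-0.04129 +0.31594 +1.00000]
B = K⁻¹H; ‖b₁‖=2.444559, ‖b₂‖=2.444559; λ = 2/(‖b₁‖+‖b₂‖) = 0.409072, sign → tz>0 ⇒ λ=+0.409072
r₁ = λ·B[:,0] = (+0.98848,+0.15043,-0.01689); r₂ = λ·B[:,1] = (-0.14703,+0.98065,+0.12924)
r₃ = r₁×r₂ = (+0.03601,-0.12527,+0.99147); SVD([r₁ r₂ r₃]) → R = UVᵀ:
  R  [+0.98848 -0.14703 +0.03601]
  R  [+0.15043 +0.98065 -0.12527]
  R  [-0.01689 +0.12924 +0.99147]
t = (+0.02031, -0.02678, +0.40907) m
tr R = 2.960597; θ = arccos((tr R − 1)/2) = 0.198829 rad = 11.392°
axis k = ((R−Rᵀ)₃₂, (R−Rᵀ)₁₃, (R−Rᵀ)₂₁) / (2 sinθ) = (+0.644255, +0.133900, +0.752998)
rvec = θ·k = (+0.128097, +0.026623, +0.149718)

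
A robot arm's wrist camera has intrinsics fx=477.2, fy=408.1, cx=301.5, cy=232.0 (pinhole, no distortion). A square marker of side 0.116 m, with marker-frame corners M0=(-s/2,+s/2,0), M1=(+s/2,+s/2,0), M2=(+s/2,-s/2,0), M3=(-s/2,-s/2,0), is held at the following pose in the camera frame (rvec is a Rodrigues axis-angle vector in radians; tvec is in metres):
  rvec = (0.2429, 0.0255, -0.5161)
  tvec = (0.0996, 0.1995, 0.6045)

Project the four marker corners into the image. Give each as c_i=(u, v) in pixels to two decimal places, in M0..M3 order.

Intrinsics K: fx=477.2, fy=408.1, cx=301.5, cy=232.0
Marker side s = 0.116 m; corners in marker frame (Z=0):
  M0 = (-0.0580, +0.0580, 0)
  M1 = (+0.0580, +0.0580, 0)
  M2 = (+0.0580, -0.0580, 0)
  M3 = (-0.0580, -0.0580, 0)
rvec = (0.2429, 0.0255, -0.5161), |rvec| = θ = 0.57097 rad = 32.714°
Rodrigues: sinθ=0.54045, 1−cosθ=0.15862; R = I + sinθ·[k]× + (1−cosθ)·[k]×²:
    [+0.87008 +0.49153 -0.03686]
    [-0.48550 +0.84169 -0.23632]
    [-0.08513 +0.22351 +0.97098]
t = (0.0996, 0.1995, 0.6045) m
M0: Pc = R·M0+t = (+0.07764, +0.27648, +0.62240); u = 477.2·(+0.07764)/0.62240 + 301.5 = 361.0300, v = 408.1·(+0.27648)/0.62240 + 232.0 = 413.2821
M1: Pc = R·M1+t = (+0.17857, +0.22016, +0.61253); u = 477.2·(+0.17857)/0.61253 + 301.5 = 440.6209, v = 408.1·(+0.22016)/0.61253 + 232.0 = 378.6828
M2: Pc = R·M2+t = (+0.12156, +0.12252, +0.58660); u = 477.2·(+0.12156)/0.58660 + 301.5 = 400.3865, v = 408.1·(+0.12252)/0.58660 + 232.0 = 317.2400
M3: Pc = R·M3+t = (+0.02063, +0.17884, +0.59647); u = 477.2·(+0.02063)/0.59647 + 301.5 = 318.0021, v = 408.1·(+0.17884)/0.59647 + 232.0 = 354.3606

c0=(361.03, 413.28) c1=(440.62, 378.68) c2=(400.39, 317.24) c3=(318.00, 354.36)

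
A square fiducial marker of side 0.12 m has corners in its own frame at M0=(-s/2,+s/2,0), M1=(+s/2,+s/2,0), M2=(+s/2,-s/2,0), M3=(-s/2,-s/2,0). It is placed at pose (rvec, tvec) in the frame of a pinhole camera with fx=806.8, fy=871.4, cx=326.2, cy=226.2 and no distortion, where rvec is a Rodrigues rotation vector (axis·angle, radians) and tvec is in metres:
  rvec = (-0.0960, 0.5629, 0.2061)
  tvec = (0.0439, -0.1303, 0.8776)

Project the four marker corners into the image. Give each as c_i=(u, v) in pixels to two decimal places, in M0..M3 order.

c0=(309.46, 147.64) c1=(402.99, 162.38) c2=(427.74, 42.37) c3=(332.88, 36.20)

Intrinsics K: fx=806.8, fy=871.4, cx=326.2, cy=226.2
Marker side s = 0.12 m; corners in marker frame (Z=0):
  M0 = (-0.0600, +0.0600, 0)
  M1 = (+0.0600, +0.0600, 0)
  M2 = (+0.0600, -0.0600, 0)
  M3 = (-0.0600, -0.0600, 0)
rvec = (-0.0960, 0.5629, 0.2061), |rvec| = θ = 0.60708 rad = 34.783°
Rodrigues: sinθ=0.57047, 1−cosθ=0.17868; R = I + sinθ·[k]× + (1−cosθ)·[k]×²:
    [+0.82578 -0.21987 +0.51936]
    [+0.16747 +0.97494 +0.14646]
    [-0.53855 -0.03396 +0.84191]
t = (0.0439, -0.1303, 0.8776) m
M0: Pc = R·M0+t = (-0.01884, -0.08185, +0.90788); u = 806.8·(-0.01884)/0.90788 + 326.2 = 309.4581, v = 871.4·(-0.08185)/0.90788 + 226.2 = 147.6364
M1: Pc = R·M1+t = (+0.08025, -0.06176, +0.84325); u = 806.8·(+0.08025)/0.84325 + 326.2 = 402.9858, v = 871.4·(-0.06176)/0.84325 + 226.2 = 162.3830
M2: Pc = R·M2+t = (+0.10664, -0.17875, +0.84732); u = 806.8·(+0.10664)/0.84732 + 326.2 = 427.7391, v = 871.4·(-0.17875)/0.84732 + 226.2 = 42.3733
M3: Pc = R·M3+t = (+0.00755, -0.19884, +0.91195); u = 806.8·(+0.00755)/0.91195 + 326.2 = 332.8752, v = 871.4·(-0.19884)/0.91195 + 226.2 = 36.1972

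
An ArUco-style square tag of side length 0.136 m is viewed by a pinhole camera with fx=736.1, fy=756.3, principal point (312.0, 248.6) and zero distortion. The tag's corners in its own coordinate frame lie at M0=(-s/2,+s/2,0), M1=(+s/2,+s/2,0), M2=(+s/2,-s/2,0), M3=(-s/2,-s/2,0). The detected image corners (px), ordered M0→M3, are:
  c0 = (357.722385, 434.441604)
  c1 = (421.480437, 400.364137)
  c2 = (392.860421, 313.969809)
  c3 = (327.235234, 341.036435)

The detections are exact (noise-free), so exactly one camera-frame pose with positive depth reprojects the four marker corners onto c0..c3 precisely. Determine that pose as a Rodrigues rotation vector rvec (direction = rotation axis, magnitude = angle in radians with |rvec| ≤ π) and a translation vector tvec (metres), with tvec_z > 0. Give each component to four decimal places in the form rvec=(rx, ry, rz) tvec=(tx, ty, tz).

Intrinsics K: fx=736.1, fy=756.3, cx=312.0, cy=248.6
Marker side s = 0.136 m; corners in marker frame (Z=0):
  M0 = (-0.0680, +0.0680, 0)
  M1 = (+0.0680, +0.0680, 0)
  M2 = (+0.0680, -0.0680, 0)
  M3 = (-0.0680, -0.0680, 0)
Detected image corners:
  c0 = (357.722385, 434.441604) px
  c1 = (421.480437, 400.364137) px
  c2 = (392.860421, 313.969809) px
  c3 = (327.235234, 341.036435) px
Planar DLT: solve 8×8 A·h = b for H (H[2,2]=1):
  H  [+685.13817 +200.90853 +376.01041]
  H  [-16.59982 +644.01388 +371.74058]
  H  [+0.55878 -0.04305 +1.00000]
B = K⁻¹H; ‖b₁‖=0.914357, ‖b₂‖=0.914357; λ = 2/(‖b₁‖+‖b₂‖) = 1.093665, sign → tz>0 ⇒ λ=+1.093665
r₁ = λ·B[:,0] = (+0.75892,-0.22488,+0.61112); r₂ = λ·B[:,1] = (+0.31846,+0.94677,-0.04708)
r₃ = r₁×r₂ = (-0.56800,+0.23035,+0.79014); SVD([r₁ r₂ r₃]) → R = UVᵀ:
  R  [+0.75892 +0.31846 -0.56800]
  R  [-0.22488 +0.94677 +0.23035]
  R  [+0.61112 -0.04708 +0.79014]
t = (+0.09510, +0.17807, +1.09366) m
tr R = 2.495828; θ = arccos((tr R − 1)/2) = 0.725883 rad = 41.590°
axis k = ((R−Rᵀ)₃₂, (R−Rᵀ)₁₃, (R−Rᵀ)₂₁) / (2 sinθ) = (-0.208972, -0.888162, -0.409267)
rvec = θ·k = (-0.151689, -0.644701, -0.297080)

rvec=(-0.1517, -0.6447, -0.2971) tvec=(0.0951, 0.1781, 1.0937)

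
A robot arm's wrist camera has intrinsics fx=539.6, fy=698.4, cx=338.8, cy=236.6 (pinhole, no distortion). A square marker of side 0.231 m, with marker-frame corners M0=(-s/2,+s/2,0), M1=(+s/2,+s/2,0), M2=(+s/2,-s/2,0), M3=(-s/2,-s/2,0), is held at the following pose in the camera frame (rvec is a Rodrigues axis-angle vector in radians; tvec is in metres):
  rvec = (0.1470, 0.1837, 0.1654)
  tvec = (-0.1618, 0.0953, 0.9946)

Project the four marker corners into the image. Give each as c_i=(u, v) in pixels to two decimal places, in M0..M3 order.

Intrinsics K: fx=539.6, fy=698.4, cx=338.8, cy=236.6
Marker side s = 0.231 m; corners in marker frame (Z=0):
  M0 = (-0.1155, +0.1155, 0)
  M1 = (+0.1155, +0.1155, 0)
  M2 = (+0.1155, -0.1155, 0)
  M3 = (-0.1155, -0.1155, 0)
rvec = (0.1470, 0.1837, 0.1654), |rvec| = θ = 0.28760 rad = 16.478°
Rodrigues: sinθ=0.28365, 1−cosθ=0.04107; R = I + sinθ·[k]× + (1−cosθ)·[k]×²:
    [+0.96966 -0.14972 +0.19325]
    [+0.17654 +0.97569 -0.12989]
    [-0.16910 +0.16007 +0.97251]
t = (-0.1618, 0.0953, 0.9946) m
M0: Pc = R·M0+t = (-0.29109, +0.18760, +1.03262); u = 539.6·(-0.29109)/1.03262 + 338.8 = 186.6905, v = 698.4·(+0.18760)/1.03262 + 236.6 = 363.4820
M1: Pc = R·M1+t = (-0.06710, +0.22838, +0.99356); u = 539.6·(-0.06710)/0.99356 + 338.8 = 302.3596, v = 698.4·(+0.22838)/0.99356 + 236.6 = 397.1363
M2: Pc = R·M2+t = (-0.03251, +0.00300, +0.95658); u = 539.6·(-0.03251)/0.95658 + 338.8 = 320.4604, v = 698.4·(+0.00300)/0.95658 + 236.6 = 238.7892
M3: Pc = R·M3+t = (-0.25650, -0.03778, +0.99564); u = 539.6·(-0.25650)/0.99564 + 338.8 = 199.7854, v = 698.4·(-0.03778)/0.99564 + 236.6 = 210.0977

c0=(186.69, 363.48) c1=(302.36, 397.14) c2=(320.46, 238.79) c3=(199.79, 210.10)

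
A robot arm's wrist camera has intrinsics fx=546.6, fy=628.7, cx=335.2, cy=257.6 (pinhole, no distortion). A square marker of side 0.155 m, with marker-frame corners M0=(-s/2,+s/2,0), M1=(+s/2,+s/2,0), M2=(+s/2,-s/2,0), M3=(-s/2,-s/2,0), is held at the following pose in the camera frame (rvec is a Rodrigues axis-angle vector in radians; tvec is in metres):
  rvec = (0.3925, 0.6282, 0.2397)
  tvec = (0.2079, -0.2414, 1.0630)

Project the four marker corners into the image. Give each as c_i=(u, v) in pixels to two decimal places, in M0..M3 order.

Intrinsics K: fx=546.6, fy=628.7, cx=335.2, cy=257.6
Marker side s = 0.155 m; corners in marker frame (Z=0):
  M0 = (-0.0775, +0.0775, 0)
  M1 = (+0.0775, +0.0775, 0)
  M2 = (+0.0775, -0.0775, 0)
  M3 = (-0.0775, -0.0775, 0)
rvec = (0.3925, 0.6282, 0.2397), |rvec| = θ = 0.77855 rad = 44.608°
Rodrigues: sinθ=0.70225, 1−cosθ=0.28807; R = I + sinθ·[k]× + (1−cosθ)·[k]×²:
    [+0.78514 -0.09903 +0.61134]
    [+0.33339 +0.89948 -0.28247]
    [-0.52192 +0.42560 +0.73924]
t = (0.2079, -0.2414, 1.0630) m
M0: Pc = R·M0+t = (+0.13938, -0.19753, +1.13643); u = 546.6·(+0.13938)/1.13643 + 335.2 = 402.2373, v = 628.7·(-0.19753)/1.13643 + 257.6 = 148.3230
M1: Pc = R·M1+t = (+0.26107, -0.14585, +1.05553); u = 546.6·(+0.26107)/1.05553 + 335.2 = 470.3951, v = 628.7·(-0.14585)/1.05553 + 257.6 = 170.7269
M2: Pc = R·M2+t = (+0.27642, -0.28527, +0.98957); u = 546.6·(+0.27642)/0.98957 + 335.2 = 487.8858, v = 628.7·(-0.28527)/0.98957 + 257.6 = 76.3587
M3: Pc = R·M3+t = (+0.15473, -0.33695, +1.07047); u = 546.6·(+0.15473)/1.07047 + 335.2 = 414.2060, v = 628.7·(-0.33695)/1.07047 + 257.6 = 59.7059

c0=(402.24, 148.32) c1=(470.40, 170.73) c2=(487.89, 76.36) c3=(414.21, 59.71)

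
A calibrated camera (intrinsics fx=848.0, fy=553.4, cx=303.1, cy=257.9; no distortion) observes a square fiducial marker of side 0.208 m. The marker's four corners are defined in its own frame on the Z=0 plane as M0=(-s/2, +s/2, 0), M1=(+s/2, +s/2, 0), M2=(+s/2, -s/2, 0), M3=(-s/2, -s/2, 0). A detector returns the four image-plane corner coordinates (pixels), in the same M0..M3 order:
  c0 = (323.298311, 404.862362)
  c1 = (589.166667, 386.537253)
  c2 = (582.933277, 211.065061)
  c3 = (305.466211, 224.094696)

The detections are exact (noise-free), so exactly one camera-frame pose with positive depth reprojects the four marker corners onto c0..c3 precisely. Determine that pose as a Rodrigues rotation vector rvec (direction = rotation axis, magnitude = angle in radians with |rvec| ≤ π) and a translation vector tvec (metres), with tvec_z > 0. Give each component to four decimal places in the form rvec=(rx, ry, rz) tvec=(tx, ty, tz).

rvec=(0.1222, -0.1064, -0.0714) tvec=(0.1116, 0.0577, 0.6328)

Intrinsics K: fx=848.0, fy=553.4, cx=303.1, cy=257.9
Marker side s = 0.208 m; corners in marker frame (Z=0):
  M0 = (-0.1040, +0.1040, 0)
  M1 = (+0.1040, +0.1040, 0)
  M2 = (+0.1040, -0.1040, 0)
  M3 = (-0.1040, -0.1040, 0)
Detected image corners:
  c0 = (323.298311, 404.862362) px
  c1 = (589.166667, 386.537253) px
  c2 = (582.933277, 211.065061) px
  c3 = (305.466211, 224.094696) px
Planar DLT: solve 8×8 A·h = b for H (H[2,2]=1):
  H  [+1377.72265 +146.59892 +452.60565]
  H  [-26.45758 +916.89683 +308.34450]
  H  [+0.16037 +0.19816 +1.00000]
B = K⁻¹H; ‖b₁‖=1.580293, ‖b₂‖=1.580293; λ = 2/(‖b₁‖+‖b₂‖) = 0.632794, sign → tz>0 ⇒ λ=+0.632794
r₁ = λ·B[:,0] = (+0.99181,-0.07755,+0.10148); r₂ = λ·B[:,1] = (+0.06458,+0.99000,+0.12539)
r₃ = r₁×r₂ = (-0.11019,-0.11781,+0.98690); SVD([r₁ r₂ r₃]) → R = UVᵀ:
  R  [+0.99181 +0.06458 -0.11019]
  R  [-0.07755 +0.99000 -0.11781]
  R  [+0.10148 +0.12539 +0.98690]
t = (+0.11156, +0.05768, +0.63279) m
tr R = 2.968717; θ = arccos((tr R − 1)/2) = 0.177103 rad = 10.147°
axis k = ((R−Rᵀ)₃₂, (R−Rᵀ)₁₃, (R−Rᵀ)₂₁) / (2 sinθ) = (+0.690230, -0.600743, -0.403350)
rvec = θ·k = (+0.122241, -0.106393, -0.071434)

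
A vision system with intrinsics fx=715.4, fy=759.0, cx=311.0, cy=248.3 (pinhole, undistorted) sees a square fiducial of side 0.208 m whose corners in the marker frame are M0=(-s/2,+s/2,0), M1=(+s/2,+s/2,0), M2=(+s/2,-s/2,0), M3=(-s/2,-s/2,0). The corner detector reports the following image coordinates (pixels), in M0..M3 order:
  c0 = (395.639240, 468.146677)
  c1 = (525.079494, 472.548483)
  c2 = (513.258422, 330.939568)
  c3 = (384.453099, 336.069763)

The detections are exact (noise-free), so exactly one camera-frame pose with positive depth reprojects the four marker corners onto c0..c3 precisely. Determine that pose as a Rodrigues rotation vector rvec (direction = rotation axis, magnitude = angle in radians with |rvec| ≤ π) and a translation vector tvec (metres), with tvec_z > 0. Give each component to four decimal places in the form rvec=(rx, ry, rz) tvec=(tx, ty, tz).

Intrinsics K: fx=715.4, fy=759.0, cx=311.0, cy=248.3
Marker side s = 0.208 m; corners in marker frame (Z=0):
  M0 = (-0.1040, +0.1040, 0)
  M1 = (+0.1040, +0.1040, 0)
  M2 = (+0.1040, -0.1040, 0)
  M3 = (-0.1040, -0.1040, 0)
Detected image corners:
  c0 = (395.639240, 468.146677) px
  c1 = (525.079494, 472.548483) px
  c2 = (513.258422, 330.939568) px
  c3 = (384.453099, 336.069763) px
Planar DLT: solve 8×8 A·h = b for H (H[2,2]=1):
  H  [+468.54890 +58.06806 +452.36282]
  H  [-136.32943 +659.58979 +401.97653]
  H  [-0.33487 +0.00619 +1.00000]
B = K⁻¹H; ‖b₁‖=0.870565, ‖b₂‖=0.870565; λ = 2/(‖b₁‖+‖b₂‖) = 1.148679, sign → tz>0 ⇒ λ=+1.148679
r₁ = λ·B[:,0] = (+0.91954,-0.08048,-0.38466); r₂ = λ·B[:,1] = (+0.09014,+0.99590,+0.00711)
r₃ = r₁×r₂ = (+0.38251,-0.04122,+0.92303); SVD([r₁ r₂ r₃]) → R = UVᵀ:
  R  [+0.91954 +0.09014 +0.38251]
  R  [-0.08048 +0.99590 -0.04122]
  R  [-0.38466 +0.00711 +0.92303]
t = (+0.22698, +0.23258, +1.14868) m
tr R = 2.838478; θ = arccos((tr R − 1)/2) = 0.404653 rad = 23.185°
axis k = ((R−Rᵀ)₃₂, (R−Rᵀ)₁₃, (R−Rᵀ)₂₁) / (2 sinθ) = (+0.061379, +0.974307, -0.216699)
rvec = θ·k = (+0.024837, +0.394256, -0.087688)

rvec=(0.0248, 0.3943, -0.0877) tvec=(0.2270, 0.2326, 1.1487)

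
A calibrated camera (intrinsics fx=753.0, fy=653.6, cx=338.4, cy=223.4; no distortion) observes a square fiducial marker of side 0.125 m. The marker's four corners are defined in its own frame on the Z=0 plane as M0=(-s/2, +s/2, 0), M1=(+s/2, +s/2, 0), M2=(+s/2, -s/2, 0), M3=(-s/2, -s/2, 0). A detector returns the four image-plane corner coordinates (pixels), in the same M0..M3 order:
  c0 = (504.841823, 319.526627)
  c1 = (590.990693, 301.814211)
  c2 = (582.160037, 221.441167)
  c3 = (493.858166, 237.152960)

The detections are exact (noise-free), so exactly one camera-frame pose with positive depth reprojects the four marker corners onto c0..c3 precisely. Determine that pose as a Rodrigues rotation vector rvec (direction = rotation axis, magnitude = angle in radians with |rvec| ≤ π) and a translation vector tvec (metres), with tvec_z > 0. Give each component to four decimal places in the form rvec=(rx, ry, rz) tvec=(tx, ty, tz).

rvec=(0.1482, -0.2409, -0.1673) tvec=(0.2637, 0.0694, 0.9675)

Intrinsics K: fx=753.0, fy=653.6, cx=338.4, cy=223.4
Marker side s = 0.125 m; corners in marker frame (Z=0):
  M0 = (-0.0625, +0.0625, 0)
  M1 = (+0.0625, +0.0625, 0)
  M2 = (+0.0625, -0.0625, 0)
  M3 = (-0.0625, -0.0625, 0)
Detected image corners:
  c0 = (504.841823, 319.526627) px
  c1 = (590.990693, 301.814211) px
  c2 = (582.160037, 221.441167) px
  c3 = (493.858166, 237.152960) px
Planar DLT: solve 8×8 A·h = b for H (H[2,2]=1):
  H  [+823.58725 +172.05172 +543.64759]
  H  [-71.19142 +697.07423 +270.29785]
  H  [+0.23183 +0.17113 +1.00000]
B = K⁻¹H; ‖b₁‖=1.033620, ‖b₂‖=1.033620; λ = 2/(‖b₁‖+‖b₂‖) = 0.967473, sign → tz>0 ⇒ λ=+0.967473
r₁ = λ·B[:,0] = (+0.95737,-0.18204,+0.22429); r₂ = λ·B[:,1] = (+0.14665,+0.97523,+0.16557)
r₃ = r₁×r₂ = (-0.24888,-0.12562,+0.96035); SVD([r₁ r₂ r₃]) → R = UVᵀ:
  R  [+0.95737 +0.14665 -0.24888]
  R  [-0.18204 +0.97523 -0.12562]
  R  [+0.22429 +0.16557 +0.96035]
t = (+0.26371, +0.06942, +0.96747) m
tr R = 2.892957; θ = arccos((tr R − 1)/2) = 0.328652 rad = 18.830°
axis k = ((R−Rᵀ)₃₂, (R−Rᵀ)₁₃, (R−Rᵀ)₂₁) / (2 sinθ) = (+0.451074, -0.732987, -0.509178)
rvec = θ·k = (+0.148246, -0.240898, -0.167342)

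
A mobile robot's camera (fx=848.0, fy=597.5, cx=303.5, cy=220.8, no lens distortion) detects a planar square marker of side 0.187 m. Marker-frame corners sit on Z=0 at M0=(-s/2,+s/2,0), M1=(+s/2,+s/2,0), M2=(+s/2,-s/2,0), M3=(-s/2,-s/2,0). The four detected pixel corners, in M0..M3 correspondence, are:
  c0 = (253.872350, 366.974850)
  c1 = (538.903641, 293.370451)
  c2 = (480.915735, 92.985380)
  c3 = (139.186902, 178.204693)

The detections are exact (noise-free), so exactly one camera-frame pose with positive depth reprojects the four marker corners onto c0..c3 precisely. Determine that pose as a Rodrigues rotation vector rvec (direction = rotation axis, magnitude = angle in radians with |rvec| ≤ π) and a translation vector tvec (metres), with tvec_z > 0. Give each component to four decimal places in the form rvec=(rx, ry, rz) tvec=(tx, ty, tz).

Intrinsics K: fx=848.0, fy=597.5, cx=303.5, cy=220.8
Marker side s = 0.187 m; corners in marker frame (Z=0):
  M0 = (-0.0935, +0.0935, 0)
  M1 = (+0.0935, +0.0935, 0)
  M2 = (+0.0935, -0.0935, 0)
  M3 = (-0.0935, -0.0935, 0)
Detected image corners:
  c0 = (253.872350, 366.974850) px
  c1 = (538.903641, 293.370451) px
  c2 = (480.915735, 92.985380) px
  c3 = (139.186902, 178.204693) px
Planar DLT: solve 8×8 A·h = b for H (H[2,2]=1):
  H  [+1686.40028 +795.85249 +358.04535]
  H  [-406.07106 +1261.67180 +241.26185]
  H  [+0.06800 +0.94877 +1.00000]
B = K⁻¹H; ‖b₁‖=2.088045, ‖b₂‖=2.088045; λ = 2/(‖b₁‖+‖b₂‖) = 0.478917, sign → tz>0 ⇒ λ=+0.478917
r₁ = λ·B[:,0] = (+0.94076,-0.33751,+0.03257); r₂ = λ·B[:,1] = (+0.28684,+0.84336,+0.45438)
r₃ = r₁×r₂ = (-0.18083,-0.41812,+0.89021); SVD([r₁ r₂ r₃]) → R = UVᵀ:
  R  [+0.94076 +0.28684 -0.18083]
  R  [-0.33751 +0.84336 -0.41812]
  R  [+0.03257 +0.45438 +0.89021]
t = (+0.03081, +0.01640, +0.47892) m
tr R = 2.674331; θ = arccos((tr R − 1)/2) = 0.578716 rad = 33.158°
axis k = ((R−Rᵀ)₃₂, (R−Rᵀ)₁₃, (R−Rᵀ)₂₁) / (2 sinθ) = (+0.797606, -0.195075, -0.570764)
rvec = θ·k = (+0.461587, -0.112893, -0.330310)

rvec=(0.4616, -0.1129, -0.3303) tvec=(0.0308, 0.0164, 0.4789)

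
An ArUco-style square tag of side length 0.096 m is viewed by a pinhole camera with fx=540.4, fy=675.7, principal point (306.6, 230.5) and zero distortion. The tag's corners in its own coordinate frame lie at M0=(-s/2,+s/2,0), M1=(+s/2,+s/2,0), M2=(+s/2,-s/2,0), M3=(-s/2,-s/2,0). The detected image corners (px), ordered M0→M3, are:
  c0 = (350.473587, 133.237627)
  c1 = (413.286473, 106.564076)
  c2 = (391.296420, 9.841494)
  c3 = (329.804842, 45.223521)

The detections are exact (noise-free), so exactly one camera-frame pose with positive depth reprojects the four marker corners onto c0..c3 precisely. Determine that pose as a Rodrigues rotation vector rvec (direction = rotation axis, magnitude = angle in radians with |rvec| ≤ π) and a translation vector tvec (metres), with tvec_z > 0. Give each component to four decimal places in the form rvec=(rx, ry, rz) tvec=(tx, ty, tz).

Intrinsics K: fx=540.4, fy=675.7, cx=306.6, cy=230.5
Marker side s = 0.096 m; corners in marker frame (Z=0):
  M0 = (-0.0480, +0.0480, 0)
  M1 = (+0.0480, +0.0480, 0)
  M2 = (+0.0480, -0.0480, 0)
  M3 = (-0.0480, -0.0480, 0)
Detected image corners:
  c0 = (350.473587, 133.237627) px
  c1 = (413.286473, 106.564076) px
  c2 = (391.296420, 9.841494) px
  c3 = (329.804842, 45.223521) px
Planar DLT: solve 8×8 A·h = b for H (H[2,2]=1):
  H  [+295.81217 +260.33880 +369.85538]
  H  [-392.81011 +967.74747 +74.65182]
  H  [-0.94727 +0.10363 +1.00000]
B = K⁻¹H; ‖b₁‖=1.463166, ‖b₂‖=1.463166; λ = 2/(‖b₁‖+‖b₂‖) = 0.683449, sign → tz>0 ⇒ λ=+0.683449
r₁ = λ·B[:,0] = (+0.74143,-0.17647,-0.64741); r₂ = λ·B[:,1] = (+0.28907,+0.95468,+0.07083)
r₃ = r₁×r₂ = (+0.60557,-0.23966,+0.75884); SVD([r₁ r₂ r₃]) → R = UVᵀ:
  R  [+0.74143 +0.28907 +0.60557]
  R  [-0.17647 +0.95468 -0.23966]
  R  [-0.64741 +0.07083 +0.75884]
t = (+0.08000, -0.15764, +0.68345) m
tr R = 2.454958; θ = arccos((tr R − 1)/2) = 0.756156 rad = 43.325°
axis k = ((R−Rᵀ)₃₂, (R−Rᵀ)₁₃, (R−Rᵀ)₂₁) / (2 sinθ) = (+0.226261, +0.913082, -0.339246)
rvec = θ·k = (+0.171089, +0.690432, -0.256523)

rvec=(0.1711, 0.6904, -0.2565) tvec=(0.0800, -0.1576, 0.6834)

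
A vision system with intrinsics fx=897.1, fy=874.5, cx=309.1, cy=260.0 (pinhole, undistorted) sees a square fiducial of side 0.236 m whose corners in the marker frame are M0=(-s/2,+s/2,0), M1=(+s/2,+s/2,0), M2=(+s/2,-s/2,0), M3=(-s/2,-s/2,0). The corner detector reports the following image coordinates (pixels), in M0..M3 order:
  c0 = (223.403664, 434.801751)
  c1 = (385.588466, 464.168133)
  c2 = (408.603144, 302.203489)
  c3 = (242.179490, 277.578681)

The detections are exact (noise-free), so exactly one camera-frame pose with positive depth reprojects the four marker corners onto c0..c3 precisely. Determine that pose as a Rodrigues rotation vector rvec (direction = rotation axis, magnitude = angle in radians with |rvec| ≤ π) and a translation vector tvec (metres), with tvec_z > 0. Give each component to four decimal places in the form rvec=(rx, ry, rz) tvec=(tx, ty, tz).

rvec=(0.1034, 0.1864, 0.1340) tvec=(0.0061, 0.1585, 1.2564)

Intrinsics K: fx=897.1, fy=874.5, cx=309.1, cy=260.0
Marker side s = 0.236 m; corners in marker frame (Z=0):
  M0 = (-0.1180, +0.1180, 0)
  M1 = (+0.1180, +0.1180, 0)
  M2 = (+0.1180, -0.1180, 0)
  M3 = (-0.1180, -0.1180, 0)
Detected image corners:
  c0 = (223.403664, 434.801751) px
  c1 = (385.588466, 464.168133) px
  c2 = (408.603144, 302.203489) px
  c3 = (242.179490, 277.578681) px
Planar DLT: solve 8×8 A·h = b for H (H[2,2]=1):
  H  [+651.59293 -59.62185 +313.46092]
  H  [+62.24411 +709.84564 +370.32297]
  H  [-0.14134 +0.09134 +1.00000]
B = K⁻¹H; ‖b₁‖=0.795906, ‖b₂‖=0.795906; λ = 2/(‖b₁‖+‖b₂‖) = 1.256429, sign → tz>0 ⇒ λ=+1.256429
r₁ = λ·B[:,0] = (+0.97377,+0.14223,-0.17759); r₂ = λ·B[:,1] = (-0.12305,+0.98574,+0.11476)
r₃ = r₁×r₂ = (+0.19138,-0.08990,+0.97739); SVD([r₁ r₂ r₃]) → R = UVᵀ:
  R  [+0.97377 -0.12305 +0.19138]
  R  [+0.14223 +0.98574 -0.08990]
  R  [-0.17759 +0.11476 +0.97739]
t = (+0.00611, +0.15851, +1.25643) m
tr R = 2.936907; θ = arccos((tr R − 1)/2) = 0.251849 rad = 14.430°
axis k = ((R−Rᵀ)₃₂, (R−Rᵀ)₁₃, (R−Rᵀ)₂₁) / (2 sinθ) = (+0.410660, +0.740309, +0.532260)
rvec = θ·k = (+0.103424, +0.186446, +0.134049)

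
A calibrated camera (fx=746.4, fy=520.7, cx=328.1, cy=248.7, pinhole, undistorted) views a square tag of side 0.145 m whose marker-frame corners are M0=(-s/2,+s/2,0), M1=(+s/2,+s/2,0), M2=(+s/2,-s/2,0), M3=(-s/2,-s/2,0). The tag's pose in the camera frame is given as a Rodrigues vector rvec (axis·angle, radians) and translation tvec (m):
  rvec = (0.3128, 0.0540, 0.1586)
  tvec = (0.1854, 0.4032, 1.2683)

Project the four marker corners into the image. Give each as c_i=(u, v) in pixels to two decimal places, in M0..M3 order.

Intrinsics K: fx=746.4, fy=520.7, cx=328.1, cy=248.7
Marker side s = 0.145 m; corners in marker frame (Z=0):
  M0 = (-0.0725, +0.0725, 0)
  M1 = (+0.0725, +0.0725, 0)
  M2 = (+0.0725, -0.0725, 0)
  M3 = (-0.0725, -0.0725, 0)
rvec = (0.3128, 0.0540, 0.1586), |rvec| = θ = 0.35484 rad = 20.331°
Rodrigues: sinθ=0.34744, 1−cosθ=0.06230; R = I + sinθ·[k]× + (1−cosθ)·[k]×²:
    [+0.98611 -0.14694 +0.07742]
    [+0.16365 +0.93914 -0.30204]
    [-0.02833 +0.31051 +0.95015]
t = (0.1854, 0.4032, 1.2683) m
M0: Pc = R·M0+t = (+0.10325, +0.45942, +1.29287); u = 746.4·(+0.10325)/1.29287 + 328.1 = 387.7109, v = 520.7·(+0.45942)/1.29287 + 248.7 = 433.7321
M1: Pc = R·M1+t = (+0.24624, +0.48315, +1.28876); u = 746.4·(+0.24624)/1.28876 + 328.1 = 470.7130, v = 520.7·(+0.48315)/1.28876 + 248.7 = 443.9092
M2: Pc = R·M2+t = (+0.26755, +0.34698, +1.24373); u = 746.4·(+0.26755)/1.24373 + 328.1 = 488.6619, v = 520.7·(+0.34698)/1.24373 + 248.7 = 393.9648
M3: Pc = R·M3+t = (+0.12456, +0.32325, +1.24784); u = 746.4·(+0.12456)/1.24784 + 328.1 = 402.6057, v = 520.7·(+0.32325)/1.24784 + 248.7 = 383.5849

c0=(387.71, 433.73) c1=(470.71, 443.91) c2=(488.66, 393.96) c3=(402.61, 383.58)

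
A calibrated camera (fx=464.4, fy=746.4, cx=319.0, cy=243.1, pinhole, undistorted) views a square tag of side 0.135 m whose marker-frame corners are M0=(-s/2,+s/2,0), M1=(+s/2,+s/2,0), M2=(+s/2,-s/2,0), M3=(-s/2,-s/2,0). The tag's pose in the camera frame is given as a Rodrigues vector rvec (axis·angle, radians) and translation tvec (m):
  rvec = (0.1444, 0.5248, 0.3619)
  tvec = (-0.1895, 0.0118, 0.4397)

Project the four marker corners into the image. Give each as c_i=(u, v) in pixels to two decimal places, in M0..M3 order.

c0=(66.82, 318.57) c1=(148.57, 418.47) c2=(183.20, 194.57) c3=(91.23, 118.70)

Intrinsics K: fx=464.4, fy=746.4, cx=319.0, cy=243.1
Marker side s = 0.135 m; corners in marker frame (Z=0):
  M0 = (-0.0675, +0.0675, 0)
  M1 = (+0.0675, +0.0675, 0)
  M2 = (+0.0675, -0.0675, 0)
  M3 = (-0.0675, -0.0675, 0)
rvec = (0.1444, 0.5248, 0.3619), |rvec| = θ = 0.65363 rad = 37.450°
Rodrigues: sinθ=0.60808, 1−cosθ=0.20612; R = I + sinθ·[k]× + (1−cosθ)·[k]×²:
    [+0.80394 -0.30011 +0.51343]
    [+0.37324 +0.92675 -0.04271]
    [-0.46301 +0.22596 +0.85707]
t = (-0.1895, 0.0118, 0.4397) m
M0: Pc = R·M0+t = (-0.26402, +0.04916, +0.48621); u = 464.4·(-0.26402)/0.48621 + 319.0 = 66.8175, v = 746.4·(+0.04916)/0.48621 + 243.1 = 318.5718
M1: Pc = R·M1+t = (-0.15549, +0.09955, +0.42370); u = 464.4·(-0.15549)/0.42370 + 319.0 = 148.5716, v = 746.4·(+0.09955)/0.42370 + 243.1 = 418.4685
M2: Pc = R·M2+t = (-0.11498, -0.02556, +0.39319); u = 464.4·(-0.11498)/0.39319 + 319.0 = 183.2019, v = 746.4·(-0.02556)/0.39319 + 243.1 = 194.5749
M3: Pc = R·M3+t = (-0.22351, -0.07595, +0.45570); u = 464.4·(-0.22351)/0.45570 + 319.0 = 91.2250, v = 746.4·(-0.07595)/0.45570 + 243.1 = 118.7014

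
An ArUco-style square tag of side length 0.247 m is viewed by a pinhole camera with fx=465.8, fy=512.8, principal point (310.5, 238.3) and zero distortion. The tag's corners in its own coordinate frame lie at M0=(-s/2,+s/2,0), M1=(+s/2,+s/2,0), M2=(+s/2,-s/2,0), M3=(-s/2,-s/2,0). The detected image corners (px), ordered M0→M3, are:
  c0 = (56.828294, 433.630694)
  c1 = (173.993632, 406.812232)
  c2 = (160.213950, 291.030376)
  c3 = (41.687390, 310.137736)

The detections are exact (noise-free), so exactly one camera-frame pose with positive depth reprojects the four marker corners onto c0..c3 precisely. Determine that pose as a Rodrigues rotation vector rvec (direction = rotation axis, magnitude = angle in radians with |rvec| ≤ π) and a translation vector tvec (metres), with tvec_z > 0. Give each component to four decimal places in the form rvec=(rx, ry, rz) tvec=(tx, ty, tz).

rvec=(-0.0026, -0.2805, -0.1265) tvec=(-0.4507, 0.2489, 1.0476)

Intrinsics K: fx=465.8, fy=512.8, cx=310.5, cy=238.3
Marker side s = 0.247 m; corners in marker frame (Z=0):
  M0 = (-0.1235, +0.1235, 0)
  M1 = (+0.1235, +0.1235, 0)
  M2 = (+0.1235, -0.1235, 0)
  M3 = (-0.1235, -0.1235, 0)
Detected image corners:
  c0 = (56.828294, 433.630694) px
  c1 = (173.993632, 406.812232) px
  c2 = (160.213950, 291.030376) px
  c3 = (41.687390, 310.137736) px
Planar DLT: solve 8×8 A·h = b for H (H[2,2]=1):
  H  [+505.63280 +60.01239 +110.11271]
  H  [+2.04756 +489.04549 +360.13525]
  H  [+0.26371 +0.01441 +1.00000]
B = K⁻¹H; ‖b₁‖=0.954568, ‖b₂‖=0.954568; λ = 2/(‖b₁‖+‖b₂‖) = 1.047594, sign → tz>0 ⇒ λ=+1.047594
r₁ = λ·B[:,0] = (+0.95302,-0.12420,+0.27626); r₂ = λ·B[:,1] = (+0.12491,+0.99205,+0.01509)
r₃ = r₁×r₂ = (-0.27594,+0.02013,+0.96096); SVD([r₁ r₂ r₃]) → R = UVᵀ:
  R  [+0.95302 +0.12491 -0.27594]
  R  [-0.12420 +0.99205 +0.02013]
  R  [+0.27626 +0.01509 +0.96096]
t = (-0.45068, +0.24890, +1.04759) m
tr R = 2.906040; θ = arccos((tr R − 1)/2) = 0.307742 rad = 17.632°
axis k = ((R−Rᵀ)₃₂, (R−Rᵀ)₁₃, (R−Rᵀ)₂₁) / (2 sinθ) = (-0.008309, -0.911510, -0.411194)
rvec = θ·k = (-0.002557, -0.280509, -0.126541)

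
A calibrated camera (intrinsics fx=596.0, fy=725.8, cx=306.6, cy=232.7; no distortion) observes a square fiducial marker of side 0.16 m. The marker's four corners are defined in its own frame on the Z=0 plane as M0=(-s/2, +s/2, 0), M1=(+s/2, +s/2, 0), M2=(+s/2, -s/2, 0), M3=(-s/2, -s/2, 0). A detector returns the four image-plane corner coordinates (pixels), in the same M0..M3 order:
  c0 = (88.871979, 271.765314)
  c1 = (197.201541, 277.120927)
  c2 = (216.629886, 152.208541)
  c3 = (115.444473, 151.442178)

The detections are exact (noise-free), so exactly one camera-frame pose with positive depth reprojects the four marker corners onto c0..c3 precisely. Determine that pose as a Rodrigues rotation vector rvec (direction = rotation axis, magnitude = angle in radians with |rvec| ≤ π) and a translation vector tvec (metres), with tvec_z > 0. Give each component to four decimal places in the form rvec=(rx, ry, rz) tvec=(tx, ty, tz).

Intrinsics K: fx=596.0, fy=725.8, cx=306.6, cy=232.7
Marker side s = 0.16 m; corners in marker frame (Z=0):
  M0 = (-0.0800, +0.0800, 0)
  M1 = (+0.0800, +0.0800, 0)
  M2 = (+0.0800, -0.0800, 0)
  M3 = (-0.0800, -0.0800, 0)
Detected image corners:
  c0 = (88.871979, 271.765314) px
  c1 = (197.201541, 277.120927) px
  c2 = (216.629886, 152.208541) px
  c3 = (115.444473, 151.442178) px
Planar DLT: solve 8×8 A·h = b for H (H[2,2]=1):
  H  [+619.56899 -217.55233 +154.04346]
  H  [-28.74304 +664.87017 +210.77738]
  H  [-0.22206 -0.47499 +1.00000]
B = K⁻¹H; ‖b₁‖=1.175381, ‖b₂‖=1.175381; λ = 2/(‖b₁‖+‖b₂‖) = 0.850788, sign → tz>0 ⇒ λ=+0.850788
r₁ = λ·B[:,0] = (+0.98162,+0.02688,-0.18893); r₂ = λ·B[:,1] = (-0.10267,+0.90893,-0.40411)
r₃ = r₁×r₂ = (+0.16086,+0.41608,+0.89499); SVD([r₁ r₂ r₃]) → R = UVᵀ:
  R  [+0.98162 -0.10267 +0.16086]
  R  [+0.02688 +0.90893 +0.41608]
  R  [-0.18893 -0.40411 +0.89499]
t = (-0.21777, -0.02570, +0.85079) m
tr R = 2.785537; θ = arccos((tr R − 1)/2) = 0.467343 rad = 26.777°
axis k = ((R−Rᵀ)₃₂, (R−Rᵀ)₁₃, (R−Rᵀ)₂₁) / (2 sinθ) = (-0.910287, +0.388209, +0.143777)
rvec = θ·k = (-0.425416, +0.181427, +0.067193)

rvec=(-0.4254, 0.1814, 0.0672) tvec=(-0.2178, -0.0257, 0.8508)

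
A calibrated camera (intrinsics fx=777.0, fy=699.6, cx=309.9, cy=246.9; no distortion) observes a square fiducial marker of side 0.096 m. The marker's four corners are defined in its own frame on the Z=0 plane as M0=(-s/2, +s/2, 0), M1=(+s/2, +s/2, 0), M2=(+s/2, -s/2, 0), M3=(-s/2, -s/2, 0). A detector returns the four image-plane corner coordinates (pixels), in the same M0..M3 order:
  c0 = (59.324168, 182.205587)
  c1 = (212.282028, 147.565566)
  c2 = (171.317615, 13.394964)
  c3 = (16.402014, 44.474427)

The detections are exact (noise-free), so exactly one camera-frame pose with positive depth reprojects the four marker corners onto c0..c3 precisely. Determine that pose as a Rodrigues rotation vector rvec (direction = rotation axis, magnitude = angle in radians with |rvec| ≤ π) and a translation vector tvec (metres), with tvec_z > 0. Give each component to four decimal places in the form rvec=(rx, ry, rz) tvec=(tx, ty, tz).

Intrinsics K: fx=777.0, fy=699.6, cx=309.9, cy=246.9
Marker side s = 0.096 m; corners in marker frame (Z=0):
  M0 = (-0.0480, +0.0480, 0)
  M1 = (+0.0480, +0.0480, 0)
  M2 = (+0.0480, -0.0480, 0)
  M3 = (-0.0480, -0.0480, 0)
Detected image corners:
  c0 = (59.324168, 182.205587) px
  c1 = (212.282028, 147.565566) px
  c2 = (171.317615, 13.394964) px
  c3 = (16.402014, 44.474427) px
Planar DLT: solve 8×8 A·h = b for H (H[2,2]=1):
  H  [+1636.32248 +443.03342 +115.94298]
  H  [-314.62143 +1421.18700 +96.86258]
  H  [+0.28600 +0.05455 +1.00000]
B = K⁻¹H; ‖b₁‖=2.086289, ‖b₂‖=2.086289; λ = 2/(‖b₁‖+‖b₂‖) = 0.479320, sign → tz>0 ⇒ λ=+0.479320
r₁ = λ·B[:,0] = (+0.95475,-0.26394,+0.13708); r₂ = λ·B[:,1] = (+0.26287,+0.96448,+0.02615)
r₃ = r₁×r₂ = (-0.13912,+0.01107,+0.99021); SVD([r₁ r₂ r₃]) → R = UVᵀ:
  R  [+0.95475 +0.26287 -0.13912]
  R  [-0.26394 +0.96448 +0.01107]
  R  [+0.13708 +0.02615 +0.99021]
t = (-0.11965, -0.10280, +0.47932) m
tr R = 2.909439; θ = arccos((tr R − 1)/2) = 0.302081 rad = 17.308°
axis k = ((R−Rᵀ)₃₂, (R−Rᵀ)₁₃, (R−Rᵀ)₂₁) / (2 sinθ) = (+0.025337, -0.464192, -0.885372)
rvec = θ·k = (+0.007654, -0.140223, -0.267454)

rvec=(0.0077, -0.1402, -0.2675) tvec=(-0.1196, -0.1028, 0.4793)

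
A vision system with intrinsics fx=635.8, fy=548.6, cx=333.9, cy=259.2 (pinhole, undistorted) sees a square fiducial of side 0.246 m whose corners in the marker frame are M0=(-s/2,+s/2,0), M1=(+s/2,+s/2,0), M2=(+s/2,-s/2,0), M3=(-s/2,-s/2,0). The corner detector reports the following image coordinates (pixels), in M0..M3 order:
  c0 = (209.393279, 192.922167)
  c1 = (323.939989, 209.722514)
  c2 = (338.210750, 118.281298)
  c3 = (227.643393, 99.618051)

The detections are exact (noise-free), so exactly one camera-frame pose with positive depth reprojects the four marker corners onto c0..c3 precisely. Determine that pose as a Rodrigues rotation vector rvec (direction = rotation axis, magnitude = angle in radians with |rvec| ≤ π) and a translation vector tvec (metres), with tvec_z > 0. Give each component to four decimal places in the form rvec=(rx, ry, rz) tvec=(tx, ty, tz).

rvec=(-0.1675, -0.1606, 0.1416) tvec=(-0.1262, -0.2628, 1.3773)

Intrinsics K: fx=635.8, fy=548.6, cx=333.9, cy=259.2
Marker side s = 0.246 m; corners in marker frame (Z=0):
  M0 = (-0.1230, +0.1230, 0)
  M1 = (+0.1230, +0.1230, 0)
  M2 = (+0.1230, -0.1230, 0)
  M3 = (-0.1230, -0.1230, 0)
Detected image corners:
  c0 = (209.393279, 192.922167) px
  c1 = (323.939989, 209.722514) px
  c2 = (338.210750, 118.281298) px
  c3 = (227.643393, 99.618051) px
Planar DLT: solve 8×8 A·h = b for H (H[2,2]=1):
  H  [+486.71783 -101.25365 +275.66316]
  H  [+88.67955 +355.54282 +154.52332]
  H  [+0.10661 -0.12831 +1.00000]
B = K⁻¹H; ‖b₁‖=0.726074, ‖b₂‖=0.726074; λ = 2/(‖b₁‖+‖b₂‖) = 1.377270, sign → tz>0 ⇒ λ=+1.377270
r₁ = λ·B[:,0] = (+0.97722,+0.15326,+0.14683); r₂ = λ·B[:,1] = (-0.12653,+0.97609,-0.17672)
r₃ = r₁×r₂ = (-0.17041,+0.15412,+0.97325); SVD([r₁ r₂ r₃]) → R = UVᵀ:
  R  [+0.97722 -0.12653 -0.17041]
  R  [+0.15326 +0.97609 +0.15412]
  R  [+0.14683 -0.17672 +0.97325]
t = (-0.12615, -0.26279, +1.37727) m
tr R = 2.926557; θ = arccos((tr R − 1)/2) = 0.271839 rad = 15.575°
axis k = ((R−Rᵀ)₃₂, (R−Rᵀ)₁₃, (R−Rᵀ)₂₁) / (2 sinθ) = (-0.616086, -0.590756, +0.521005)
rvec = θ·k = (-0.167476, -0.160591, +0.141630)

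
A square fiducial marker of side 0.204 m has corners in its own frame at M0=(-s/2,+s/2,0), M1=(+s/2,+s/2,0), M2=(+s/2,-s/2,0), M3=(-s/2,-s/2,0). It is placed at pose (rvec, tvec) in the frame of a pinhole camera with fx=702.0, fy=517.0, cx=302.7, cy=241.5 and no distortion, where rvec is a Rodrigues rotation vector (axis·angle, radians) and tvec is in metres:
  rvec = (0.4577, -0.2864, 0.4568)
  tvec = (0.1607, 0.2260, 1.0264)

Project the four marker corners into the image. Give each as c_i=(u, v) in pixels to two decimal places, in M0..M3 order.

c0=(318.92, 378.16) c1=(429.87, 403.16) c2=(506.20, 332.54) c3=(392.68, 300.13)

Intrinsics K: fx=702.0, fy=517.0, cx=302.7, cy=241.5
Marker side s = 0.204 m; corners in marker frame (Z=0):
  M0 = (-0.1020, +0.1020, 0)
  M1 = (+0.1020, +0.1020, 0)
  M2 = (+0.1020, -0.1020, 0)
  M3 = (-0.1020, -0.1020, 0)
rvec = (0.4577, -0.2864, 0.4568), |rvec| = θ = 0.70723 rad = 40.522°
Rodrigues: sinθ=0.64973, 1−cosθ=0.23984; R = I + sinθ·[k]× + (1−cosθ)·[k]×²:
    [+0.86061 -0.48252 -0.16286]
    [+0.35680 +0.79949 -0.48322]
    [+0.36337 +0.35776 +0.86022]
t = (0.1607, 0.2260, 1.0264) m
M0: Pc = R·M0+t = (+0.02370, +0.27115, +1.02583); u = 702.0·(+0.02370)/1.02583 + 302.7 = 318.9191, v = 517.0·(+0.27115)/1.02583 + 241.5 = 378.1572
M1: Pc = R·M1+t = (+0.19927, +0.34394, +1.09995); u = 702.0·(+0.19927)/1.09995 + 302.7 = 429.8731, v = 517.0·(+0.34394)/1.09995 + 241.5 = 403.1596
M2: Pc = R·M2+t = (+0.29770, +0.18085, +1.02697); u = 702.0·(+0.29770)/1.02697 + 302.7 = 506.1960, v = 517.0·(+0.18085)/1.02697 + 241.5 = 332.5417
M3: Pc = R·M3+t = (+0.12213, +0.10806, +0.95285); u = 702.0·(+0.12213)/0.95285 + 302.7 = 392.6812, v = 517.0·(+0.10806)/0.95285 + 241.5 = 300.1305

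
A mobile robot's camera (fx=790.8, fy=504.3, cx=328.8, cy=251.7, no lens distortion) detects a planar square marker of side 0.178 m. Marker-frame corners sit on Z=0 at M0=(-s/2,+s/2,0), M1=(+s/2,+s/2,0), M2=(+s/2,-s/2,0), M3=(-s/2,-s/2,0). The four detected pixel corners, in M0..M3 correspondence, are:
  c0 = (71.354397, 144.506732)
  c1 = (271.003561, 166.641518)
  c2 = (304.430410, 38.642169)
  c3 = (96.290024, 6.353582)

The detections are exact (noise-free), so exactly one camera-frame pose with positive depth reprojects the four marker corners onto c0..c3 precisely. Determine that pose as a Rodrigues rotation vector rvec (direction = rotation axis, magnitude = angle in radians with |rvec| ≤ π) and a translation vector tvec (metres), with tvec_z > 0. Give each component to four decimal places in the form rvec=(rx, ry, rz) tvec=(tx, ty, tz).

Intrinsics K: fx=790.8, fy=504.3, cx=328.8, cy=251.7
Marker side s = 0.178 m; corners in marker frame (Z=0):
  M0 = (-0.0890, +0.0890, 0)
  M1 = (+0.0890, +0.0890, 0)
  M2 = (+0.0890, -0.0890, 0)
  M3 = (-0.0890, -0.0890, 0)
Detected image corners:
  c0 = (71.354397, 144.506732) px
  c1 = (271.003561, 166.641518) px
  c2 = (304.430410, 38.642169) px
  c3 = (96.290024, 6.353582) px
Planar DLT: solve 8×8 A·h = b for H (H[2,2]=1):
  H  [+1213.59946 -111.42515 +188.75403]
  H  [+185.08845 +772.22582 +91.18310]
  H  [+0.36999 +0.28691 +1.00000]
B = K⁻¹H; ‖b₁‖=1.441108, ‖b₂‖=1.441108; λ = 2/(‖b₁‖+‖b₂‖) = 0.693911, sign → tz>0 ⇒ λ=+0.693911
r₁ = λ·B[:,0] = (+0.95816,+0.12654,+0.25674); r₂ = λ·B[:,1] = (-0.18055,+0.96320,+0.19909)
r₃ = r₁×r₂ = (-0.22210,-0.23712,+0.94575); SVD([r₁ r₂ r₃]) → R = UVᵀ:
  R  [+0.95816 -0.18055 -0.22210]
  R  [+0.12654 +0.96320 -0.23712]
  R  [+0.25674 +0.19909 +0.94575]
t = (-0.12289, -0.22087, +0.69391) m
tr R = 2.867119; θ = arccos((tr R − 1)/2) = 0.366578 rad = 21.003°
axis k = ((R−Rᵀ)₃₂, (R−Rᵀ)₁₃, (R−Rᵀ)₂₁) / (2 sinθ) = (+0.608513, -0.667976, +0.428393)
rvec = θ·k = (+0.223067, -0.244865, +0.157040)

rvec=(0.2231, -0.2449, 0.1570) tvec=(-0.1229, -0.2209, 0.6939)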